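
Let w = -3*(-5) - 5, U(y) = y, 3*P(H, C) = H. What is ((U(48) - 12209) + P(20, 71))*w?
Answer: -364630/3 ≈ -1.2154e+5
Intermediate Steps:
P(H, C) = H/3
w = 10 (w = 15 - 5 = 10)
((U(48) - 12209) + P(20, 71))*w = ((48 - 12209) + (⅓)*20)*10 = (-12161 + 20/3)*10 = -36463/3*10 = -364630/3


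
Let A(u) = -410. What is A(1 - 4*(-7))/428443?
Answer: -410/428443 ≈ -0.00095695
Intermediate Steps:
A(1 - 4*(-7))/428443 = -410/428443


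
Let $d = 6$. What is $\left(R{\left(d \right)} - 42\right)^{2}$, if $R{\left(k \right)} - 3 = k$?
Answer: $1089$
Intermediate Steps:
$R{\left(k \right)} = 3 + k$
$\left(R{\left(d \right)} - 42\right)^{2} = \left(\left(3 + 6\right) - 42\right)^{2} = \left(9 - 42\right)^{2} = \left(-33\right)^{2} = 1089$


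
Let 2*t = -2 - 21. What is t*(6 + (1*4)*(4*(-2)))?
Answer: 299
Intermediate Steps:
t = -23/2 (t = (-2 - 21)/2 = (½)*(-23) = -23/2 ≈ -11.500)
t*(6 + (1*4)*(4*(-2))) = -23*(6 + (1*4)*(4*(-2)))/2 = -23*(6 + 4*(-8))/2 = -23*(6 - 32)/2 = -23/2*(-26) = 299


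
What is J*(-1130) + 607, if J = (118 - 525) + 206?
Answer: 227737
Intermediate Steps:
J = -201 (J = -407 + 206 = -201)
J*(-1130) + 607 = -201*(-1130) + 607 = 227130 + 607 = 227737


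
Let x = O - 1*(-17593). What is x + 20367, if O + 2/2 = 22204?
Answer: 60163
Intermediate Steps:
O = 22203 (O = -1 + 22204 = 22203)
x = 39796 (x = 22203 - 1*(-17593) = 22203 + 17593 = 39796)
x + 20367 = 39796 + 20367 = 60163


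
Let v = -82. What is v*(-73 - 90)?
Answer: 13366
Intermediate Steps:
v*(-73 - 90) = -82*(-73 - 90) = -82*(-163) = 13366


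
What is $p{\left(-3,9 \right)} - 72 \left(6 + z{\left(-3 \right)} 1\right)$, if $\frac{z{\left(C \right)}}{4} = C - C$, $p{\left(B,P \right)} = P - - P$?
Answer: $-414$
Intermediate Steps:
$p{\left(B,P \right)} = 2 P$ ($p{\left(B,P \right)} = P + P = 2 P$)
$z{\left(C \right)} = 0$ ($z{\left(C \right)} = 4 \left(C - C\right) = 4 \cdot 0 = 0$)
$p{\left(-3,9 \right)} - 72 \left(6 + z{\left(-3 \right)} 1\right) = 2 \cdot 9 - 72 \left(6 + 0 \cdot 1\right) = 18 - 72 \left(6 + 0\right) = 18 - 432 = -414$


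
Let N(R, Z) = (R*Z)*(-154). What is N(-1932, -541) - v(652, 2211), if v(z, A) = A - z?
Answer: -160964207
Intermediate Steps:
N(R, Z) = -154*R*Z
N(-1932, -541) - v(652, 2211) = -154*(-1932)*(-541) - (2211 - 1*652) = -160962648 - (2211 - 652) = -160962648 - 1*1559 = -160962648 - 1559 = -160964207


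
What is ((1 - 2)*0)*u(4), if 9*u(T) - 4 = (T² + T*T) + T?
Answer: 0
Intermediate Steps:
u(T) = 4/9 + T/9 + 2*T²/9 (u(T) = 4/9 + ((T² + T*T) + T)/9 = 4/9 + ((T² + T²) + T)/9 = 4/9 + (2*T² + T)/9 = 4/9 + (T + 2*T²)/9 = 4/9 + (T/9 + 2*T²/9) = 4/9 + T/9 + 2*T²/9)
((1 - 2)*0)*u(4) = ((1 - 2)*0)*(4/9 + (⅑)*4 + (2/9)*4²) = (-1*0)*(4/9 + 4/9 + (2/9)*16) = 0*(4/9 + 4/9 + 32/9) = 0*(40/9) = 0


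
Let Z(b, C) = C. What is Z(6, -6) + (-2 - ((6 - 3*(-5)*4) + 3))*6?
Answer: -432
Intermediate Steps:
Z(6, -6) + (-2 - ((6 - 3*(-5)*4) + 3))*6 = -6 + (-2 - ((6 - 3*(-5)*4) + 3))*6 = -6 + (-2 - ((6 + 15*4) + 3))*6 = -6 + (-2 - ((6 + 60) + 3))*6 = -6 + (-2 - (66 + 3))*6 = -6 + (-2 - 1*69)*6 = -6 + (-2 - 69)*6 = -6 - 71*6 = -6 - 426 = -432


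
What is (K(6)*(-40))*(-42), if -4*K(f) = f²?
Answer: -15120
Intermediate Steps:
K(f) = -f²/4
(K(6)*(-40))*(-42) = (-¼*6²*(-40))*(-42) = (-¼*36*(-40))*(-42) = -9*(-40)*(-42) = 360*(-42) = -15120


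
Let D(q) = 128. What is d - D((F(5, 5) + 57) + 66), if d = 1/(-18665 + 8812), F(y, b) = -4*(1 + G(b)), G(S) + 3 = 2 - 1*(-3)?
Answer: -1261185/9853 ≈ -128.00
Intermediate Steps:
G(S) = 2 (G(S) = -3 + (2 - 1*(-3)) = -3 + (2 + 3) = -3 + 5 = 2)
F(y, b) = -12 (F(y, b) = -4*(1 + 2) = -4*3 = -12)
d = -1/9853 (d = 1/(-9853) = -1/9853 ≈ -0.00010149)
d - D((F(5, 5) + 57) + 66) = -1/9853 - 1*128 = -1/9853 - 128 = -1261185/9853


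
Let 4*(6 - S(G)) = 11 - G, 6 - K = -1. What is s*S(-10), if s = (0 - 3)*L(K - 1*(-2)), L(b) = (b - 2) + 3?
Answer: -45/2 ≈ -22.500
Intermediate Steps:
K = 7 (K = 6 - 1*(-1) = 6 + 1 = 7)
S(G) = 13/4 + G/4 (S(G) = 6 - (11 - G)/4 = 6 + (-11/4 + G/4) = 13/4 + G/4)
L(b) = 1 + b (L(b) = (-2 + b) + 3 = 1 + b)
s = -30 (s = (0 - 3)*(1 + (7 - 1*(-2))) = -3*(1 + (7 + 2)) = -3*(1 + 9) = -3*10 = -30)
s*S(-10) = -30*(13/4 + (¼)*(-10)) = -30*(13/4 - 5/2) = -30*¾ = -45/2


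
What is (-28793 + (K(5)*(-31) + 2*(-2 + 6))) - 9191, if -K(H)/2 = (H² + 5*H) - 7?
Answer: -35310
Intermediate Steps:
K(H) = 14 - 10*H - 2*H² (K(H) = -2*((H² + 5*H) - 7) = -2*(-7 + H² + 5*H) = 14 - 10*H - 2*H²)
(-28793 + (K(5)*(-31) + 2*(-2 + 6))) - 9191 = (-28793 + ((14 - 10*5 - 2*5²)*(-31) + 2*(-2 + 6))) - 9191 = (-28793 + ((14 - 50 - 2*25)*(-31) + 2*4)) - 9191 = (-28793 + ((14 - 50 - 50)*(-31) + 8)) - 9191 = (-28793 + (-86*(-31) + 8)) - 9191 = (-28793 + (2666 + 8)) - 9191 = (-28793 + 2674) - 9191 = -26119 - 9191 = -35310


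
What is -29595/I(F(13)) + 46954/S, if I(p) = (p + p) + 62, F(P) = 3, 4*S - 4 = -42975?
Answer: -1284498233/2922028 ≈ -439.59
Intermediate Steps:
S = -42971/4 (S = 1 + (¼)*(-42975) = 1 - 42975/4 = -42971/4 ≈ -10743.)
I(p) = 62 + 2*p (I(p) = 2*p + 62 = 62 + 2*p)
-29595/I(F(13)) + 46954/S = -29595/(62 + 2*3) + 46954/(-42971/4) = -29595/(62 + 6) + 46954*(-4/42971) = -29595/68 - 187816/42971 = -1284498233/2922028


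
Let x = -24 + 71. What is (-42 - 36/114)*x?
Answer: -37788/19 ≈ -1988.8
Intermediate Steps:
x = 47
(-42 - 36/114)*x = (-42 - 36/114)*47 = (-42 - 36*1/114)*47 = (-42 - 6/19)*47 = -804/19*47 = -37788/19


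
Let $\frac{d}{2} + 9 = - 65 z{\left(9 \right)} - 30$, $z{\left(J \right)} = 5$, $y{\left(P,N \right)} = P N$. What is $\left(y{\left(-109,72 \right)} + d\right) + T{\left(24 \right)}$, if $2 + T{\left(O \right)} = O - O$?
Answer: $-8578$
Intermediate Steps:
$y{\left(P,N \right)} = N P$
$T{\left(O \right)} = -2$ ($T{\left(O \right)} = -2 + \left(O - O\right) = -2 + 0 = -2$)
$d = -728$ ($d = -18 + 2 \left(\left(-65\right) 5 - 30\right) = -18 + 2 \left(-325 - 30\right) = -18 + 2 \left(-355\right) = -18 - 710 = -728$)
$\left(y{\left(-109,72 \right)} + d\right) + T{\left(24 \right)} = \left(72 \left(-109\right) - 728\right) - 2 = \left(-7848 - 728\right) - 2 = -8576 - 2 = -8578$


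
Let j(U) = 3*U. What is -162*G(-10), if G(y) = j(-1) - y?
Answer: -1134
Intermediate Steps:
G(y) = -3 - y (G(y) = 3*(-1) - y = -3 - y)
-162*G(-10) = -162*(-3 - 1*(-10)) = -162*(-3 + 10) = -162*7 = -1134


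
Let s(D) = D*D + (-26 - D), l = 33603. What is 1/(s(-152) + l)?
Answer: 1/56833 ≈ 1.7595e-5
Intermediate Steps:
s(D) = -26 + D² - D (s(D) = D² + (-26 - D) = -26 + D² - D)
1/(s(-152) + l) = 1/((-26 + (-152)² - 1*(-152)) + 33603) = 1/((-26 + 23104 + 152) + 33603) = 1/(23230 + 33603) = 1/56833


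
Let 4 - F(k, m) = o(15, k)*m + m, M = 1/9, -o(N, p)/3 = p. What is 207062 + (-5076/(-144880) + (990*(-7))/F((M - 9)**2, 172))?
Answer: 256929363090118/1240833815 ≈ 2.0706e+5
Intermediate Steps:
o(N, p) = -3*p
M = 1/9 ≈ 0.11111
F(k, m) = 4 - m + 3*k*m (F(k, m) = 4 - ((-3*k)*m + m) = 4 - (-3*k*m + m) = 4 - (m - 3*k*m) = 4 + (-m + 3*k*m) = 4 - m + 3*k*m)
207062 + (-5076/(-144880) + (990*(-7))/F((M - 9)**2, 172)) = 207062 + (-5076/(-144880) + (990*(-7))/(4 - 1*172 + 3*(1/9 - 9)**2*172)) = 207062 + (-5076*(-1/144880) - 6930/(4 - 172 + 3*(-80/9)**2*172)) = 207062 + (1269/36220 - 6930/(4 - 172 + 3*(6400/81)*172)) = 207062 + (1269/36220 - 6930/(4 - 172 + 1100800/27)) = 207062 + (1269/36220 - 6930/1096264/27) = 207062 + (1269/36220 - 6930*27/1096264) = 207062 + (1269/36220 - 93555/548132) = 207062 - 168311412/1240833815 = 256929363090118/1240833815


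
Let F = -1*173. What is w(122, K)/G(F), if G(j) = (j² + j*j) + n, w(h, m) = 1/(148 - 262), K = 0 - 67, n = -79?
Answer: -1/6814806 ≈ -1.4674e-7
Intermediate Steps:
K = -67
w(h, m) = -1/114 (w(h, m) = 1/(-114) = -1/114)
F = -173
G(j) = -79 + 2*j² (G(j) = (j² + j*j) - 79 = (j² + j²) - 79 = 2*j² - 79 = -79 + 2*j²)
w(122, K)/G(F) = -1/(114*(-79 + 2*(-173)²)) = -1/(114*(-79 + 2*29929)) = -1/(114*(-79 + 59858)) = -1/114/59779 = -1/114*1/59779 = -1/6814806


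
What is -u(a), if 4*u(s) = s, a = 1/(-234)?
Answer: 1/936 ≈ 0.0010684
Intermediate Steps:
a = -1/234 ≈ -0.0042735
u(s) = s/4
-u(a) = -(-1)/(4*234) = -1*(-1/936) = 1/936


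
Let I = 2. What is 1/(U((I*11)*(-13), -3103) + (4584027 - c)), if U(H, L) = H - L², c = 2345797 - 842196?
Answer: -1/6548469 ≈ -1.5271e-7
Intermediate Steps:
c = 1503601
1/(U((I*11)*(-13), -3103) + (4584027 - c)) = 1/(((2*11)*(-13) - 1*(-3103)²) + (4584027 - 1*1503601)) = 1/((22*(-13) - 1*9628609) + (4584027 - 1503601)) = 1/((-286 - 9628609) + 3080426) = 1/(-9628895 + 3080426) = 1/(-6548469) = -1/6548469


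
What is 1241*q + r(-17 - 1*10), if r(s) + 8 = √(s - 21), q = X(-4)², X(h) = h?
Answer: 19848 + 4*I*√3 ≈ 19848.0 + 6.9282*I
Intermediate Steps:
q = 16 (q = (-4)² = 16)
r(s) = -8 + √(-21 + s) (r(s) = -8 + √(s - 21) = -8 + √(-21 + s))
1241*q + r(-17 - 1*10) = 1241*16 + (-8 + √(-21 + (-17 - 1*10))) = 19856 + (-8 + √(-21 + (-17 - 10))) = 19856 + (-8 + √(-21 - 27)) = 19856 + (-8 + √(-48)) = 19856 + (-8 + 4*I*√3) = 19848 + 4*I*√3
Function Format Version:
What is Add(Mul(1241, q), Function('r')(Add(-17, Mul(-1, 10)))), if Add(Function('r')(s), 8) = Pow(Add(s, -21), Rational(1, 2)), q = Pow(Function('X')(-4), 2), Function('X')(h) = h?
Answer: Add(19848, Mul(4, I, Pow(3, Rational(1, 2)))) ≈ Add(19848., Mul(6.9282, I))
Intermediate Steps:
q = 16 (q = Pow(-4, 2) = 16)
Function('r')(s) = Add(-8, Pow(Add(-21, s), Rational(1, 2))) (Function('r')(s) = Add(-8, Pow(Add(s, -21), Rational(1, 2))) = Add(-8, Pow(Add(-21, s), Rational(1, 2))))
Add(Mul(1241, q), Function('r')(Add(-17, Mul(-1, 10)))) = Add(Mul(1241, 16), Add(-8, Pow(Add(-21, Add(-17, Mul(-1, 10))), Rational(1, 2)))) = Add(19856, Add(-8, Pow(Add(-21, Add(-17, -10)), Rational(1, 2)))) = Add(19856, Add(-8, Pow(Add(-21, -27), Rational(1, 2)))) = Add(19856, Add(-8, Pow(-48, Rational(1, 2)))) = Add(19856, Add(-8, Mul(4, I, Pow(3, Rational(1, 2))))) = Add(19848, Mul(4, I, Pow(3, Rational(1, 2))))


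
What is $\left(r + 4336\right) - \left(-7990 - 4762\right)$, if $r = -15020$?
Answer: $2068$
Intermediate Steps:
$\left(r + 4336\right) - \left(-7990 - 4762\right) = \left(-15020 + 4336\right) - \left(-7990 - 4762\right) = -10684 - -12752 = -10684 + 12752 = 2068$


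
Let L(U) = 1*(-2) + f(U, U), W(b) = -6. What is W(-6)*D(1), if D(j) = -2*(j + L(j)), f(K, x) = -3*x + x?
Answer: -36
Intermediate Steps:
f(K, x) = -2*x
L(U) = -2 - 2*U (L(U) = 1*(-2) - 2*U = -2 - 2*U)
D(j) = 4 + 2*j (D(j) = -2*(j + (-2 - 2*j)) = -2*(-2 - j) = 4 + 2*j)
W(-6)*D(1) = -6*(4 + 2*1) = -6*(4 + 2) = -6*6 = -36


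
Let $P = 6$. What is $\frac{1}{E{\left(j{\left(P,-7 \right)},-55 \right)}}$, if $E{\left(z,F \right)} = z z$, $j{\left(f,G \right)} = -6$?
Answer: $\frac{1}{36} \approx 0.027778$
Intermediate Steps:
$E{\left(z,F \right)} = z^{2}$
$\frac{1}{E{\left(j{\left(P,-7 \right)},-55 \right)}} = \frac{1}{\left(-6\right)^{2}} = \frac{1}{36}$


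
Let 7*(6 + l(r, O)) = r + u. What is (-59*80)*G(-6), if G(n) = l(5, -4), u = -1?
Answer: 179360/7 ≈ 25623.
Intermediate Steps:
l(r, O) = -43/7 + r/7 (l(r, O) = -6 + (r - 1)/7 = -6 + (-1 + r)/7 = -6 + (-1/7 + r/7) = -43/7 + r/7)
G(n) = -38/7 (G(n) = -43/7 + (1/7)*5 = -43/7 + 5/7 = -38/7)
(-59*80)*G(-6) = -59*80*(-38/7) = -4720*(-38/7) = 179360/7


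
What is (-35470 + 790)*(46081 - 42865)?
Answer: -111530880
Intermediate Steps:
(-35470 + 790)*(46081 - 42865) = -34680*3216 = -111530880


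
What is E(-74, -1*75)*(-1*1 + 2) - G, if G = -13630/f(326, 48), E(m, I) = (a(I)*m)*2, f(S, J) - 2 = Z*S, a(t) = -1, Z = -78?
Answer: 1874709/12713 ≈ 147.46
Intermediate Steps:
f(S, J) = 2 - 78*S
E(m, I) = -2*m (E(m, I) = -m*2 = -2*m)
G = 6815/12713 (G = -13630/(2 - 78*326) = -13630/(2 - 25428) = -13630/(-25426) = -13630*(-1/25426) = 6815/12713 ≈ 0.53607)
E(-74, -1*75)*(-1*1 + 2) - G = (-2*(-74))*(-1*1 + 2) - 1*6815/12713 = 148*(-1 + 2) - 6815/12713 = 148*1 - 6815/12713 = 148 - 6815/12713 = 1874709/12713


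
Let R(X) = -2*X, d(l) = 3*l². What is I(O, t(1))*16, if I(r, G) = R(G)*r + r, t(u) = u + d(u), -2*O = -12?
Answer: -672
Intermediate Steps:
O = 6 (O = -½*(-12) = 6)
t(u) = u + 3*u²
I(r, G) = r - 2*G*r (I(r, G) = (-2*G)*r + r = -2*G*r + r = r - 2*G*r)
I(O, t(1))*16 = (6*(1 - 2*(1 + 3*1)))*16 = (6*(1 - 2*(1 + 3)))*16 = (6*(1 - 2*4))*16 = (6*(1 - 8))*16 = (6*(-7))*16 = -42*16 = -672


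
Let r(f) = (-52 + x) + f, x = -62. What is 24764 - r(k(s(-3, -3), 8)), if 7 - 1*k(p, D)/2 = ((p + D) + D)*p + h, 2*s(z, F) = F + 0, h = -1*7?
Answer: 49613/2 ≈ 24807.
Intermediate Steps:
h = -7
s(z, F) = F/2 (s(z, F) = (F + 0)/2 = F/2)
k(p, D) = 28 - 2*p*(p + 2*D) (k(p, D) = 14 - 2*(((p + D) + D)*p - 7) = 14 - 2*(((D + p) + D)*p - 7) = 14 - 2*((p + 2*D)*p - 7) = 14 - 2*(p*(p + 2*D) - 7) = 14 - 2*(-7 + p*(p + 2*D)) = 14 + (14 - 2*p*(p + 2*D)) = 28 - 2*p*(p + 2*D))
r(f) = -114 + f (r(f) = (-52 - 62) + f = -114 + f)
24764 - r(k(s(-3, -3), 8)) = 24764 - (-114 + (28 - 2*((1/2)*(-3))**2 - 4*8*(1/2)*(-3))) = 24764 - (-114 + (28 - 2*(-3/2)**2 - 4*8*(-3/2))) = 24764 - (-114 + (28 - 2*9/4 + 48)) = 24764 - (-114 + (28 - 9/2 + 48)) = 24764 - (-114 + 143/2) = 24764 - 1*(-85/2) = 24764 + 85/2 = 49613/2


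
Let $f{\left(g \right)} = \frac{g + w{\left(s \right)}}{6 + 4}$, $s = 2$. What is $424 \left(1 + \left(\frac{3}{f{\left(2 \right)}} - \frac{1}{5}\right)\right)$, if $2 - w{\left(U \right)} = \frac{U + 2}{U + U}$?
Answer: $\frac{22896}{5} \approx 4579.2$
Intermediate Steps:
$w{\left(U \right)} = 2 - \frac{2 + U}{2 U}$ ($w{\left(U \right)} = 2 - \frac{U + 2}{U + U} = 2 - \frac{2 + U}{2 U}$)
$f{\left(g \right)} = \frac{1}{10} + \frac{g}{10}$ ($f{\left(g \right)} = \frac{g + \left(\frac{3}{2} - \frac{1}{2}\right)}{6 + 4} = \frac{g + \left(\frac{3}{2} - \frac{1}{2}\right)}{10} = \left(g + \left(\frac{3}{2} - \frac{1}{2}\right)\right) \frac{1}{10} = \left(g + 1\right) \frac{1}{10} = \left(1 + g\right) \frac{1}{10} = \frac{1}{10} + \frac{g}{10}$)
$424 \left(1 + \left(\frac{3}{f{\left(2 \right)}} - \frac{1}{5}\right)\right) = 424 \left(1 + \left(\frac{3}{\frac{1}{10} + \frac{1}{10} \cdot 2} - \frac{1}{5}\right)\right) = 424 \left(1 + \left(\frac{3}{\frac{1}{10} + \frac{1}{5}} - \frac{1}{5}\right)\right) = 424 \left(1 - \left(\frac{1}{5} - \frac{3}{\frac{3}{10}}\right)\right) = 424 \left(1 + \left(3 \cdot \frac{10}{3} - \frac{1}{5}\right)\right) = 424 \left(1 + \left(10 - \frac{1}{5}\right)\right) = 424 \left(1 + \frac{49}{5}\right) = 424 \cdot \frac{54}{5} = \frac{22896}{5}$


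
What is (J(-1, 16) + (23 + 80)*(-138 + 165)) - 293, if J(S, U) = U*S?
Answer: 2472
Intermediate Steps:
J(S, U) = S*U
(J(-1, 16) + (23 + 80)*(-138 + 165)) - 293 = (-1*16 + (23 + 80)*(-138 + 165)) - 293 = (-16 + 103*27) - 293 = (-16 + 2781) - 293 = 2765 - 293 = 2472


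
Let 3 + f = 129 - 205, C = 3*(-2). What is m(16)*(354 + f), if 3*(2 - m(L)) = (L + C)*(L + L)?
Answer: -86350/3 ≈ -28783.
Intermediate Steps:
C = -6
m(L) = 2 - 2*L*(-6 + L)/3 (m(L) = 2 - (L - 6)*(L + L)/3 = 2 - (-6 + L)*2*L/3 = 2 - 2*L*(-6 + L)/3)
f = -79 (f = -3 + (129 - 205) = -3 - 76 = -79)
m(16)*(354 + f) = (2 + 4*16 - 2/3*16**2)*(354 - 79) = (2 + 64 - 2/3*256)*275 = (2 + 64 - 512/3)*275 = -314/3*275 = -86350/3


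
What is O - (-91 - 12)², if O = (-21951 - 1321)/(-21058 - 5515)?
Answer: -281889685/26573 ≈ -10608.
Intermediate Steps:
O = 23272/26573 (O = -23272/(-26573) = -23272*(-1/26573) = 23272/26573 ≈ 0.87578)
O - (-91 - 12)² = 23272/26573 - (-91 - 12)² = 23272/26573 - 1*(-103)² = 23272/26573 - 1*10609 = 23272/26573 - 10609 = -281889685/26573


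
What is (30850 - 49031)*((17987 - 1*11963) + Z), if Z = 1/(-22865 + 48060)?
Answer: -2759415475261/25195 ≈ -1.0952e+8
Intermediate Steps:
Z = 1/25195 ≈ 3.9690e-5
(30850 - 49031)*((17987 - 1*11963) + Z) = (30850 - 49031)*((17987 - 1*11963) + 1/25195) = -18181*((17987 - 11963) + 1/25195) = -18181*(6024 + 1/25195) = -18181*151774681/25195 = -2759415475261/25195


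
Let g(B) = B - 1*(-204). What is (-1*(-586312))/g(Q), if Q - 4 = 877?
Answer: 586312/1085 ≈ 540.38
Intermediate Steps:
Q = 881 (Q = 4 + 877 = 881)
g(B) = 204 + B (g(B) = B + 204 = 204 + B)
(-1*(-586312))/g(Q) = (-1*(-586312))/(204 + 881) = 586312/1085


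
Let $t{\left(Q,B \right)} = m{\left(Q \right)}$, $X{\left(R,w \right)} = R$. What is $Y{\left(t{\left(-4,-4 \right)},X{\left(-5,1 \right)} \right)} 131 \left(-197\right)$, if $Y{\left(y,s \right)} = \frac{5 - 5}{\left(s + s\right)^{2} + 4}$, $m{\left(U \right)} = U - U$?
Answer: $0$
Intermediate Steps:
$m{\left(U \right)} = 0$
$t{\left(Q,B \right)} = 0$
$Y{\left(y,s \right)} = 0$ ($Y{\left(y,s \right)} = \frac{0}{\left(2 s\right)^{2} + 4} = \frac{0}{4 s^{2} + 4} = \frac{0}{4 + 4 s^{2}} = 0$)
$Y{\left(t{\left(-4,-4 \right)},X{\left(-5,1 \right)} \right)} 131 \left(-197\right) = 0 \cdot 131 \left(-197\right) = 0 \left(-197\right) = 0$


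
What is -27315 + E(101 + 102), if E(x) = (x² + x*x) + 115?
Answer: 55218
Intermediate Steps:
E(x) = 115 + 2*x² (E(x) = (x² + x²) + 115 = 2*x² + 115 = 115 + 2*x²)
-27315 + E(101 + 102) = -27315 + (115 + 2*(101 + 102)²) = -27315 + (115 + 2*203²) = -27315 + (115 + 2*41209) = -27315 + (115 + 82418) = -27315 + 82533 = 55218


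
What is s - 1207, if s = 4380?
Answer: 3173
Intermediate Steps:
s - 1207 = 4380 - 1207 = 3173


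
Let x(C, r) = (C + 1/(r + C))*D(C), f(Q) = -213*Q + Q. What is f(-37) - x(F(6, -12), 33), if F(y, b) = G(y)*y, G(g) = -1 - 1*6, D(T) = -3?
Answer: 23153/3 ≈ 7717.7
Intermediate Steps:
G(g) = -7 (G(g) = -1 - 6 = -7)
F(y, b) = -7*y
f(Q) = -212*Q
x(C, r) = -3*C - 3/(C + r) (x(C, r) = (C + 1/(r + C))*(-3) = (C + 1/(C + r))*(-3) = -3*C - 3/(C + r))
f(-37) - x(F(6, -12), 33) = -212*(-37) - 3*(-1 - (-7*6)² - 1*(-7*6)*33)/(-7*6 + 33) = 7844 - 3*(-1 - 1*(-42)² - 1*(-42)*33)/(-42 + 33) = 7844 - 3*(-1 - 1*1764 + 1386)/(-9) = 7844 - 3*(-1)*(-1 - 1764 + 1386)/9 = 7844 - 3*(-1)*(-379)/9 = 7844 - 1*379/3 = 7844 - 379/3 = 23153/3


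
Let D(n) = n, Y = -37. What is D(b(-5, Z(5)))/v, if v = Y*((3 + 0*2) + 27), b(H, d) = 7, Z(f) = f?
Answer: -7/1110 ≈ -0.0063063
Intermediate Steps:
v = -1110 (v = -37*((3 + 0*2) + 27) = -37*((3 + 0) + 27) = -37*(3 + 27) = -37*30 = -1110)
D(b(-5, Z(5)))/v = 7/(-1110) = 7*(-1/1110) = -7/1110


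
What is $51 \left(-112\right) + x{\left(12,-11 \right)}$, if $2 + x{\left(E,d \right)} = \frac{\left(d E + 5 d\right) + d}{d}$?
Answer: $-5696$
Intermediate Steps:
$x{\left(E,d \right)} = -2 + \frac{6 d + E d}{d}$ ($x{\left(E,d \right)} = -2 + \frac{\left(d E + 5 d\right) + d}{d} = -2 + \frac{\left(E d + 5 d\right) + d}{d} = -2 + \frac{\left(5 d + E d\right) + d}{d} = -2 + \frac{6 d + E d}{d}$)
$51 \left(-112\right) + x{\left(12,-11 \right)} = 51 \left(-112\right) + \left(4 + 12\right) = -5712 + 16 = -5696$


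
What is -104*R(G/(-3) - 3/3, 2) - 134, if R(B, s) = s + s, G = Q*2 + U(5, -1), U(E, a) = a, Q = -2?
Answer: -550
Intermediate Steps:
G = -5 (G = -2*2 - 1 = -4 - 1 = -5)
R(B, s) = 2*s
-104*R(G/(-3) - 3/3, 2) - 134 = -208*2 - 134 = -104*4 - 134 = -416 - 134 = -550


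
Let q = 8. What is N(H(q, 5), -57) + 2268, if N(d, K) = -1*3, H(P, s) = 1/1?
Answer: 2265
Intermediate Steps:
H(P, s) = 1
N(d, K) = -3
N(H(q, 5), -57) + 2268 = -3 + 2268 = 2265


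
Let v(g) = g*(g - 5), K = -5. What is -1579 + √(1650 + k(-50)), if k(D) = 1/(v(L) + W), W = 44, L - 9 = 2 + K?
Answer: -1579 + √165002/10 ≈ -1538.4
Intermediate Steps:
L = 6 (L = 9 + (2 - 5) = 9 - 3 = 6)
v(g) = g*(-5 + g)
k(D) = 1/50 (k(D) = 1/(6*(-5 + 6) + 44) = 1/(6*1 + 44) = 1/(6 + 44) = 1/50)
-1579 + √(1650 + k(-50)) = -1579 + √(1650 + 1/50) = -1579 + √(82501/50) = -1579 + √165002/10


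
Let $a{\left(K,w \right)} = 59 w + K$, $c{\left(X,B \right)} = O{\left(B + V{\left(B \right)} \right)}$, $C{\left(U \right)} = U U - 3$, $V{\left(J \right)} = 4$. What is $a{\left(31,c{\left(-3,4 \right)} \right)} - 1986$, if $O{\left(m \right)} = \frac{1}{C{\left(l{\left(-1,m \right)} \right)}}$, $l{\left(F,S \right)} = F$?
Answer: $- \frac{3969}{2} \approx -1984.5$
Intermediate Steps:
$C{\left(U \right)} = -3 + U^{2}$ ($C{\left(U \right)} = U^{2} - 3 = -3 + U^{2}$)
$O{\left(m \right)} = - \frac{1}{2}$ ($O{\left(m \right)} = \frac{1}{-3 + \left(-1\right)^{2}} = \frac{1}{-3 + 1} = \frac{1}{-2} = - \frac{1}{2}$)
$c{\left(X,B \right)} = - \frac{1}{2}$
$a{\left(K,w \right)} = K + 59 w$
$a{\left(31,c{\left(-3,4 \right)} \right)} - 1986 = \left(31 + 59 \left(- \frac{1}{2}\right)\right) - 1986 = \left(31 - \frac{59}{2}\right) - 1986 = \frac{3}{2} - 1986 = - \frac{3969}{2}$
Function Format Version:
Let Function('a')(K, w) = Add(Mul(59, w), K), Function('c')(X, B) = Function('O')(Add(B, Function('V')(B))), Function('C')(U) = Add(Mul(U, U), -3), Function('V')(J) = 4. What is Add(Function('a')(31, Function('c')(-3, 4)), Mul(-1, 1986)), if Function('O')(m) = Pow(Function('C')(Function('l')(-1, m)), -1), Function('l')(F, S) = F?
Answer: Rational(-3969, 2) ≈ -1984.5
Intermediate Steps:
Function('C')(U) = Add(-3, Pow(U, 2)) (Function('C')(U) = Add(Pow(U, 2), -3) = Add(-3, Pow(U, 2)))
Function('O')(m) = Rational(-1, 2) (Function('O')(m) = Pow(Add(-3, Pow(-1, 2)), -1) = Pow(Add(-3, 1), -1) = Pow(-2, -1) = Rational(-1, 2))
Function('c')(X, B) = Rational(-1, 2)
Function('a')(K, w) = Add(K, Mul(59, w))
Add(Function('a')(31, Function('c')(-3, 4)), Mul(-1, 1986)) = Add(Add(31, Mul(59, Rational(-1, 2))), Mul(-1, 1986)) = Add(Add(31, Rational(-59, 2)), -1986) = Add(Rational(3, 2), -1986) = Rational(-3969, 2)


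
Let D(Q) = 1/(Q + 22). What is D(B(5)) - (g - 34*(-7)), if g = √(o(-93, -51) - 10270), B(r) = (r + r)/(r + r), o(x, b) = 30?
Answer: -5473/23 - 32*I*√10 ≈ -237.96 - 101.19*I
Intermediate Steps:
B(r) = 1 (B(r) = (2*r)/((2*r)) = (2*r)*(1/(2*r)) = 1)
g = 32*I*√10 (g = √(30 - 10270) = √(-10240) = 32*I*√10 ≈ 101.19*I)
D(Q) = 1/(22 + Q)
D(B(5)) - (g - 34*(-7)) = 1/(22 + 1) - (32*I*√10 - 34*(-7)) = 1/23 - (32*I*√10 - 1*(-238)) = 1/23 - (32*I*√10 + 238) = 1/23 - (238 + 32*I*√10) = 1/23 + (-238 - 32*I*√10) = -5473/23 - 32*I*√10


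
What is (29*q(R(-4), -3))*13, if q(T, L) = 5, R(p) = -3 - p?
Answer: 1885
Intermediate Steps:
(29*q(R(-4), -3))*13 = (29*5)*13 = 145*13 = 1885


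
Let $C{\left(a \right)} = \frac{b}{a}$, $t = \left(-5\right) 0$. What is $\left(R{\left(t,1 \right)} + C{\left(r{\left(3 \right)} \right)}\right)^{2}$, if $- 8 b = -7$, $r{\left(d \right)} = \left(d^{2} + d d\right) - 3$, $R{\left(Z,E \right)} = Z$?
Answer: $\frac{49}{14400} \approx 0.0034028$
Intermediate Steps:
$t = 0$
$r{\left(d \right)} = -3 + 2 d^{2}$ ($r{\left(d \right)} = \left(d^{2} + d^{2}\right) - 3 = 2 d^{2} - 3 = -3 + 2 d^{2}$)
$b = \frac{7}{8}$ ($b = \left(- \frac{1}{8}\right) \left(-7\right) = \frac{7}{8} \approx 0.875$)
$C{\left(a \right)} = \frac{7}{8 a}$
$\left(R{\left(t,1 \right)} + C{\left(r{\left(3 \right)} \right)}\right)^{2} = \left(0 + \frac{7}{8 \left(-3 + 2 \cdot 3^{2}\right)}\right)^{2} = \left(0 + \frac{7}{8 \left(-3 + 2 \cdot 9\right)}\right)^{2} = \left(0 + \frac{7}{8 \left(-3 + 18\right)}\right)^{2} = \left(0 + \frac{7}{8 \cdot 15}\right)^{2} = \left(0 + \frac{7}{8} \cdot \frac{1}{15}\right)^{2} = \left(0 + \frac{7}{120}\right)^{2} = \left(\frac{7}{120}\right)^{2} = \frac{49}{14400}$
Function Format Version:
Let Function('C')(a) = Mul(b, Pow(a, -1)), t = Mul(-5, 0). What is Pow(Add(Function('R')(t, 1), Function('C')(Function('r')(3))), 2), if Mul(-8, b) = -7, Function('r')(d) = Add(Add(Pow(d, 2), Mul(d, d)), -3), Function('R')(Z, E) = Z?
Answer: Rational(49, 14400) ≈ 0.0034028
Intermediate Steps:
t = 0
Function('r')(d) = Add(-3, Mul(2, Pow(d, 2))) (Function('r')(d) = Add(Add(Pow(d, 2), Pow(d, 2)), -3) = Add(Mul(2, Pow(d, 2)), -3) = Add(-3, Mul(2, Pow(d, 2))))
b = Rational(7, 8) (b = Mul(Rational(-1, 8), -7) = Rational(7, 8) ≈ 0.87500)
Function('C')(a) = Mul(Rational(7, 8), Pow(a, -1))
Pow(Add(Function('R')(t, 1), Function('C')(Function('r')(3))), 2) = Pow(Add(0, Mul(Rational(7, 8), Pow(Add(-3, Mul(2, Pow(3, 2))), -1))), 2) = Pow(Add(0, Mul(Rational(7, 8), Pow(Add(-3, Mul(2, 9)), -1))), 2) = Pow(Add(0, Mul(Rational(7, 8), Pow(Add(-3, 18), -1))), 2) = Pow(Add(0, Mul(Rational(7, 8), Pow(15, -1))), 2) = Pow(Add(0, Mul(Rational(7, 8), Rational(1, 15))), 2) = Pow(Add(0, Rational(7, 120)), 2) = Pow(Rational(7, 120), 2) = Rational(49, 14400)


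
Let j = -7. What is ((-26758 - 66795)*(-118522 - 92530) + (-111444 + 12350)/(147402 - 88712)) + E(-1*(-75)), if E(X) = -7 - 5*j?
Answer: 579403754671933/29345 ≈ 1.9745e+10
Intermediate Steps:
E(X) = 28 (E(X) = -7 - 5*(-7) = -7 + 35 = 28)
((-26758 - 66795)*(-118522 - 92530) + (-111444 + 12350)/(147402 - 88712)) + E(-1*(-75)) = ((-26758 - 66795)*(-118522 - 92530) + (-111444 + 12350)/(147402 - 88712)) + 28 = (-93553*(-211052) - 99094/58690) + 28 = (19744547756 - 99094*1/58690) + 28 = (19744547756 - 49547/29345) + 28 = 579403753850273/29345 + 28 = 579403754671933/29345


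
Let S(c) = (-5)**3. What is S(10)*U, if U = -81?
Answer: 10125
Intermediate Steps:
S(c) = -125
S(10)*U = -125*(-81) = 10125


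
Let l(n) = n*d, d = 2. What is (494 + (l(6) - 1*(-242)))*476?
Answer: 356048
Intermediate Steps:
l(n) = 2*n (l(n) = n*2 = 2*n)
(494 + (l(6) - 1*(-242)))*476 = (494 + (2*6 - 1*(-242)))*476 = (494 + (12 + 242))*476 = (494 + 254)*476 = 748*476 = 356048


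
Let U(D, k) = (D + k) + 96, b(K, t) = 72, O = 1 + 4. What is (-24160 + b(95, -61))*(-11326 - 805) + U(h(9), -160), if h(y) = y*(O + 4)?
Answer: 292211545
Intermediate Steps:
O = 5
h(y) = 9*y (h(y) = y*(5 + 4) = y*9 = 9*y)
U(D, k) = 96 + D + k
(-24160 + b(95, -61))*(-11326 - 805) + U(h(9), -160) = (-24160 + 72)*(-11326 - 805) + (96 + 9*9 - 160) = -24088*(-12131) + (96 + 81 - 160) = 292211528 + 17 = 292211545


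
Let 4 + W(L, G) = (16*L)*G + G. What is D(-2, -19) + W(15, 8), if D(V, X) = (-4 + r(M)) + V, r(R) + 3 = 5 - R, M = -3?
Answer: 1923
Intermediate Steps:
W(L, G) = -4 + G + 16*G*L (W(L, G) = -4 + ((16*L)*G + G) = -4 + (16*G*L + G) = -4 + (G + 16*G*L) = -4 + G + 16*G*L)
r(R) = 2 - R (r(R) = -3 + (5 - R) = 2 - R)
D(V, X) = 1 + V (D(V, X) = (-4 + (2 - 1*(-3))) + V = (-4 + (2 + 3)) + V = (-4 + 5) + V = 1 + V)
D(-2, -19) + W(15, 8) = (1 - 2) + (-4 + 8 + 16*8*15) = -1 + (-4 + 8 + 1920) = -1 + 1924 = 1923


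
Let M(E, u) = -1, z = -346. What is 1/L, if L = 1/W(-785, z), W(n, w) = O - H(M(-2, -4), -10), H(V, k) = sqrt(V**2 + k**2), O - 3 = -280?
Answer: -277 - sqrt(101) ≈ -287.05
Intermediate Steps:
O = -277 (O = 3 - 280 = -277)
W(n, w) = -277 - sqrt(101) (W(n, w) = -277 - sqrt((-1)**2 + (-10)**2) = -277 - sqrt(1 + 100) = -277 - sqrt(101))
L = 1/(-277 - sqrt(101)) ≈ -0.0034837
1/L = 1/(-277/76628 + sqrt(101)/76628)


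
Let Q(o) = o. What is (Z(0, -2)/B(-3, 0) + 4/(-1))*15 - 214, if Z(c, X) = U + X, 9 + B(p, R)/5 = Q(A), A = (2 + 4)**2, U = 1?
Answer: -2467/9 ≈ -274.11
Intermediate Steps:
A = 36 (A = 6**2 = 36)
B(p, R) = 135 (B(p, R) = -45 + 5*36 = -45 + 180 = 135)
Z(c, X) = 1 + X
(Z(0, -2)/B(-3, 0) + 4/(-1))*15 - 214 = ((1 - 2)/135 + 4/(-1))*15 - 214 = (-1*1/135 + 4*(-1))*15 - 214 = (-1/135 - 4)*15 - 214 = -541/135*15 - 214 = -541/9 - 214 = -2467/9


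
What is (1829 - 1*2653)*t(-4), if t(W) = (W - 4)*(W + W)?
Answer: -52736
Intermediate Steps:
t(W) = 2*W*(-4 + W) (t(W) = (-4 + W)*(2*W) = 2*W*(-4 + W))
(1829 - 1*2653)*t(-4) = (1829 - 1*2653)*(2*(-4)*(-4 - 4)) = (1829 - 2653)*(2*(-4)*(-8)) = -824*64 = -52736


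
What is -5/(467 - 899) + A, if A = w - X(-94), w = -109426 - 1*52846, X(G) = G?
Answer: -70060891/432 ≈ -1.6218e+5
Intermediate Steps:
w = -162272 (w = -109426 - 52846 = -162272)
A = -162178 (A = -162272 - 1*(-94) = -162272 + 94 = -162178)
-5/(467 - 899) + A = -5/(467 - 899) - 162178 = -5/(-432) - 162178 = -5*(-1/432) - 162178 = 5/432 - 162178 = -70060891/432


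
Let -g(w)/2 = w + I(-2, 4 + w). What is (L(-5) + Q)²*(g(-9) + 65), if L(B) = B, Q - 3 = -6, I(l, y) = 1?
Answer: 5184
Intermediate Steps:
g(w) = -2 - 2*w (g(w) = -2*(w + 1) = -2*(1 + w) = -2 - 2*w)
Q = -3 (Q = 3 - 6 = -3)
(L(-5) + Q)²*(g(-9) + 65) = (-5 - 3)²*((-2 - 2*(-9)) + 65) = (-8)²*((-2 + 18) + 65) = 64*(16 + 65) = 64*81 = 5184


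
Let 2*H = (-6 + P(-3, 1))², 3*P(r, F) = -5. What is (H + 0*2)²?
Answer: 279841/324 ≈ 863.71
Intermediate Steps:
P(r, F) = -5/3 (P(r, F) = (⅓)*(-5) = -5/3)
H = 529/18 (H = (-6 - 5/3)²/2 = (-23/3)²/2 = (½)*(529/9) = 529/18 ≈ 29.389)
(H + 0*2)² = (529/18 + 0*2)² = (529/18 + 0)² = (529/18)² = 279841/324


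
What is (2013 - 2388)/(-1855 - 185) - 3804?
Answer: -517319/136 ≈ -3803.8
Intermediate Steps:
(2013 - 2388)/(-1855 - 185) - 3804 = -375/(-2040) - 3804 = -375*(-1/2040) - 3804 = 25/136 - 3804 = -517319/136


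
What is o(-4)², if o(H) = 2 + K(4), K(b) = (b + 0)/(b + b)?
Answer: 25/4 ≈ 6.2500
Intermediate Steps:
K(b) = ½ (K(b) = b/((2*b)) = b*(1/(2*b)) = ½)
o(H) = 5/2 (o(H) = 2 + ½ = 5/2)
o(-4)² = (5/2)² = 25/4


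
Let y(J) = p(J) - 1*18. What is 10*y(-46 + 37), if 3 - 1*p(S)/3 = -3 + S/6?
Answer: 45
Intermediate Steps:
p(S) = 18 - S/2 (p(S) = 9 - 3*(-3 + S/6) = 9 + (9 - S/2) = 18 - S/2)
y(J) = -J/2 (y(J) = (18 - J/2) - 1*18 = (18 - J/2) - 18 = -J/2)
10*y(-46 + 37) = 10*(-(-46 + 37)/2) = 10*(-1/2*(-9)) = 10*(9/2) = 45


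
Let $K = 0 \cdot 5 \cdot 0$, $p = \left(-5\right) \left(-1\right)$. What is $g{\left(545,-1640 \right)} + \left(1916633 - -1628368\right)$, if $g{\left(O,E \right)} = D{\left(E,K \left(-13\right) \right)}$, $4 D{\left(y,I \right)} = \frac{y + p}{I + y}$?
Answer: $\frac{4651041639}{1312} \approx 3.545 \cdot 10^{6}$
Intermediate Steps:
$p = 5$
$K = 0$ ($K = 0 \cdot 0 = 0$)
$D{\left(y,I \right)} = \frac{5 + y}{4 \left(I + y\right)}$ ($D{\left(y,I \right)} = \frac{\left(y + 5\right) \frac{1}{I + y}}{4} = \frac{\left(5 + y\right) \frac{1}{I + y}}{4} = \frac{\frac{1}{I + y} \left(5 + y\right)}{4} = \frac{5 + y}{4 \left(I + y\right)}$)
$g{\left(O,E \right)} = \frac{5 + E}{4 E}$ ($g{\left(O,E \right)} = \frac{5 + E}{4 \left(0 \left(-13\right) + E\right)} = \frac{5 + E}{4 \left(0 + E\right)} = \frac{5 + E}{4 E}$)
$g{\left(545,-1640 \right)} + \left(1916633 - -1628368\right) = \frac{5 - 1640}{4 \left(-1640\right)} + \left(1916633 - -1628368\right) = \frac{1}{4} \left(- \frac{1}{1640}\right) \left(-1635\right) + \left(1916633 + 1628368\right) = \frac{327}{1312} + 3545001 = \frac{4651041639}{1312}$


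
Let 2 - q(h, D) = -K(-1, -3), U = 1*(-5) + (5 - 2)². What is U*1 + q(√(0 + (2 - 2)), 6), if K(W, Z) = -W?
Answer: 7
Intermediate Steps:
U = 4 (U = -5 + 3² = -5 + 9 = 4)
q(h, D) = 3 (q(h, D) = 2 - (-1)*(-1*(-1)) = 2 - (-1) = 2 - 1*(-1) = 2 + 1 = 3)
U*1 + q(√(0 + (2 - 2)), 6) = 4*1 + 3 = 4 + 3 = 7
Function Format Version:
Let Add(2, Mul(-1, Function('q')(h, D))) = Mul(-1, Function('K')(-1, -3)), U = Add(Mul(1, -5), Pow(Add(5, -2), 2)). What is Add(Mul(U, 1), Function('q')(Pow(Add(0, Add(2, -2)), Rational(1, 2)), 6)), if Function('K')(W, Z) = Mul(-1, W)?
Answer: 7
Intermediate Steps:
U = 4 (U = Add(-5, Pow(3, 2)) = Add(-5, 9) = 4)
Function('q')(h, D) = 3 (Function('q')(h, D) = Add(2, Mul(-1, Mul(-1, Mul(-1, -1)))) = Add(2, Mul(-1, Mul(-1, 1))) = Add(2, Mul(-1, -1)) = Add(2, 1) = 3)
Add(Mul(U, 1), Function('q')(Pow(Add(0, Add(2, -2)), Rational(1, 2)), 6)) = Add(Mul(4, 1), 3) = Add(4, 3) = 7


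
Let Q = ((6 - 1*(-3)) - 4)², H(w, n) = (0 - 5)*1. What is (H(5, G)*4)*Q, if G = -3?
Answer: -500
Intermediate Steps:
H(w, n) = -5 (H(w, n) = -5*1 = -5)
Q = 25 (Q = ((6 + 3) - 4)² = (9 - 4)² = 5² = 25)
(H(5, G)*4)*Q = -5*4*25 = -20*25 = -500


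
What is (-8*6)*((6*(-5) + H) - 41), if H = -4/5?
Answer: 17232/5 ≈ 3446.4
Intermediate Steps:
H = -4/5 (H = -4*1/5 = -4/5 ≈ -0.80000)
(-8*6)*((6*(-5) + H) - 41) = (-8*6)*((6*(-5) - 4/5) - 41) = -48*((-30 - 4/5) - 41) = -48*(-154/5 - 41) = -48*(-359/5) = 17232/5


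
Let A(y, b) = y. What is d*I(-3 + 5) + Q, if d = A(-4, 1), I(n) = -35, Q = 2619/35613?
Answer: 184757/1319 ≈ 140.07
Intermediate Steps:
Q = 97/1319 (Q = 2619*(1/35613) = 97/1319 ≈ 0.073541)
d = -4
d*I(-3 + 5) + Q = -4*(-35) + 97/1319 = 140 + 97/1319 = 184757/1319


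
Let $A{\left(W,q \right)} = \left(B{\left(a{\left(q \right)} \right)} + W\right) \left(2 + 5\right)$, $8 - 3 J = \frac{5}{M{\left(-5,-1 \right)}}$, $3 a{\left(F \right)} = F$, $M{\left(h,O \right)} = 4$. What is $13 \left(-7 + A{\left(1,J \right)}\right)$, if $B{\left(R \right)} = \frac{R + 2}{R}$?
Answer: $\frac{1001}{3} \approx 333.67$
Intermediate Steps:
$a{\left(F \right)} = \frac{F}{3}$
$J = \frac{9}{4}$ ($J = \frac{8}{3} - \frac{5 \cdot \frac{1}{4}}{3} = \frac{8}{3} - \frac{5}{12} = \frac{9}{4} \approx 2.25$)
$B{\left(R \right)} = \frac{2 + R}{R}$
$A{\left(W,q \right)} = 7 W + \frac{21 \left(2 + \frac{q}{3}\right)}{q}$ ($A{\left(W,q \right)} = \left(\frac{2 + \frac{q}{3}}{\frac{1}{3} q} + W\right) \left(2 + 5\right) = \left(\frac{3}{q} \left(2 + \frac{q}{3}\right) + W\right) 7 = \left(\frac{3 \left(2 + \frac{q}{3}\right)}{q} + W\right) 7 = \left(W + \frac{3 \left(2 + \frac{q}{3}\right)}{q}\right) 7 = 7 W + \frac{21 \left(2 + \frac{q}{3}\right)}{q}$)
$13 \left(-7 + A{\left(1,J \right)}\right) = 13 \left(-7 + \left(7 + 7 \cdot 1 + \frac{42}{\frac{9}{4}}\right)\right) = 13 \left(-7 + \left(7 + 7 + 42 \cdot \frac{4}{9}\right)\right) = 13 \left(-7 + \left(7 + 7 + \frac{56}{3}\right)\right) = 13 \left(-7 + \frac{98}{3}\right) = 13 \cdot \frac{77}{3} = \frac{1001}{3}$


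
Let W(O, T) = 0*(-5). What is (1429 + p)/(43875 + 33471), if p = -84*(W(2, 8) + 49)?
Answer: -2687/77346 ≈ -0.034740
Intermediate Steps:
W(O, T) = 0
p = -4116 (p = -84*(0 + 49) = -84*49 = -4116)
(1429 + p)/(43875 + 33471) = (1429 - 4116)/(43875 + 33471) = -2687/77346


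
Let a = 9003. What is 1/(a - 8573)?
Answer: 1/430 ≈ 0.0023256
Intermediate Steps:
1/(a - 8573) = 1/(9003 - 8573) = 1/430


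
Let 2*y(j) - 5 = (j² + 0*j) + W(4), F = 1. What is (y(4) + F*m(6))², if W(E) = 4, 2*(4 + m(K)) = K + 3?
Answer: 169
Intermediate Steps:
m(K) = -5/2 + K/2 (m(K) = -4 + (K + 3)/2 = -4 + (3 + K)/2 = -4 + (3/2 + K/2) = -5/2 + K/2)
y(j) = 9/2 + j²/2 (y(j) = 5/2 + ((j² + 0*j) + 4)/2 = 5/2 + ((j² + 0) + 4)/2 = 5/2 + (j² + 4)/2 = 5/2 + (4 + j²)/2 = 5/2 + (2 + j²/2) = 9/2 + j²/2)
(y(4) + F*m(6))² = ((9/2 + (½)*4²) + 1*(-5/2 + (½)*6))² = ((9/2 + (½)*16) + 1*(-5/2 + 3))² = ((9/2 + 8) + 1*(½))² = (25/2 + ½)² = 13² = 169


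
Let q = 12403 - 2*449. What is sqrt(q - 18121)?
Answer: 2*I*sqrt(1654) ≈ 81.339*I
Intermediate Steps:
q = 11505 (q = 12403 - 898 = 11505)
sqrt(q - 18121) = sqrt(11505 - 18121) = sqrt(-6616) = 2*I*sqrt(1654)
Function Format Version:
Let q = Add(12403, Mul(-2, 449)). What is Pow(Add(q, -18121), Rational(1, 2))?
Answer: Mul(2, I, Pow(1654, Rational(1, 2))) ≈ Mul(81.339, I)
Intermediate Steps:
q = 11505 (q = Add(12403, -898) = 11505)
Pow(Add(q, -18121), Rational(1, 2)) = Pow(Add(11505, -18121), Rational(1, 2)) = Pow(-6616, Rational(1, 2)) = Mul(2, I, Pow(1654, Rational(1, 2)))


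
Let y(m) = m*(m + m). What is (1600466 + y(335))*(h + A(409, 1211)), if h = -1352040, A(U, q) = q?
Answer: -2465149455364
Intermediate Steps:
y(m) = 2*m² (y(m) = m*(2*m) = 2*m²)
(1600466 + y(335))*(h + A(409, 1211)) = (1600466 + 2*335²)*(-1352040 + 1211) = (1600466 + 2*112225)*(-1350829) = (1600466 + 224450)*(-1350829) = 1824916*(-1350829) = -2465149455364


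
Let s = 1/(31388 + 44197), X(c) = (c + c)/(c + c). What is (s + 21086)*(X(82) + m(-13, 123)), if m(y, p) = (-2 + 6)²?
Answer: 27094350287/75585 ≈ 3.5846e+5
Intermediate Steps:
X(c) = 1 (X(c) = (2*c)/((2*c)) = (2*c)*(1/(2*c)) = 1)
m(y, p) = 16 (m(y, p) = 4² = 16)
s = 1/75585 ≈ 1.3230e-5
(s + 21086)*(X(82) + m(-13, 123)) = (1/75585 + 21086)*(1 + 16) = (1593785311/75585)*17 = 27094350287/75585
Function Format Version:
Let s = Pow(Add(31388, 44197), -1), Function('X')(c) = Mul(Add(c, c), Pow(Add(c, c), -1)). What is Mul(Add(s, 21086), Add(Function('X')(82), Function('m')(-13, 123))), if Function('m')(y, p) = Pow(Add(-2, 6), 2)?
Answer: Rational(27094350287, 75585) ≈ 3.5846e+5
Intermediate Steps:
Function('X')(c) = 1 (Function('X')(c) = Mul(Mul(2, c), Pow(Mul(2, c), -1)) = Mul(Mul(2, c), Mul(Rational(1, 2), Pow(c, -1))) = 1)
Function('m')(y, p) = 16 (Function('m')(y, p) = Pow(4, 2) = 16)
s = Rational(1, 75585) (s = Pow(75585, -1) = Rational(1, 75585) ≈ 1.3230e-5)
Mul(Add(s, 21086), Add(Function('X')(82), Function('m')(-13, 123))) = Mul(Add(Rational(1, 75585), 21086), Add(1, 16)) = Mul(Rational(1593785311, 75585), 17) = Rational(27094350287, 75585)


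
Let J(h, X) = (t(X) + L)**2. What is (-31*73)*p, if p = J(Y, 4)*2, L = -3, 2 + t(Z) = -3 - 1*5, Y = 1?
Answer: -764894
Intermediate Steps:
t(Z) = -10 (t(Z) = -2 + (-3 - 1*5) = -2 + (-3 - 5) = -2 - 8 = -10)
J(h, X) = 169 (J(h, X) = (-10 - 3)**2 = (-13)**2 = 169)
p = 338 (p = 169*2 = 338)
(-31*73)*p = -31*73*338 = -2263*338 = -764894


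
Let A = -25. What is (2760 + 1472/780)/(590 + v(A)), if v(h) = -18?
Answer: 134642/27885 ≈ 4.8285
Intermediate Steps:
(2760 + 1472/780)/(590 + v(A)) = (2760 + 1472/780)/(590 - 18) = (2760 + 1472*(1/780))/572 = (2760 + 368/195)*(1/572) = (538568/195)*(1/572) = 134642/27885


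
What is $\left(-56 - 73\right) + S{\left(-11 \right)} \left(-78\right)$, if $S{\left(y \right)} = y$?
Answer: $729$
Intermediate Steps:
$\left(-56 - 73\right) + S{\left(-11 \right)} \left(-78\right) = \left(-56 - 73\right) - -858 = -129 + 858 = 729$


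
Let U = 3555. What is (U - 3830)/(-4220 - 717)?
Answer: 275/4937 ≈ 0.055702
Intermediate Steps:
(U - 3830)/(-4220 - 717) = (3555 - 3830)/(-4220 - 717) = -275/(-4937) = -275*(-1/4937) = 275/4937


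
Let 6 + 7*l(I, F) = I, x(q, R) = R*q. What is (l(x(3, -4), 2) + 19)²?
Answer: 13225/49 ≈ 269.90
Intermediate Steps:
l(I, F) = -6/7 + I/7
(l(x(3, -4), 2) + 19)² = ((-6/7 + (-4*3)/7) + 19)² = ((-6/7 + (⅐)*(-12)) + 19)² = ((-6/7 - 12/7) + 19)² = (-18/7 + 19)² = (115/7)² = 13225/49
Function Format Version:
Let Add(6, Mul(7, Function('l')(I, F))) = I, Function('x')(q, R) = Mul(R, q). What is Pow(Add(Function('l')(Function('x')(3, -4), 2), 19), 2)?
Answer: Rational(13225, 49) ≈ 269.90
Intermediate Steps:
Function('l')(I, F) = Add(Rational(-6, 7), Mul(Rational(1, 7), I))
Pow(Add(Function('l')(Function('x')(3, -4), 2), 19), 2) = Pow(Add(Add(Rational(-6, 7), Mul(Rational(1, 7), Mul(-4, 3))), 19), 2) = Pow(Add(Add(Rational(-6, 7), Mul(Rational(1, 7), -12)), 19), 2) = Pow(Add(Add(Rational(-6, 7), Rational(-12, 7)), 19), 2) = Pow(Add(Rational(-18, 7), 19), 2) = Pow(Rational(115, 7), 2) = Rational(13225, 49)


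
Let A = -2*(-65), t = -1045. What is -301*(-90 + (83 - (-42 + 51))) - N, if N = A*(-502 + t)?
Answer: 205926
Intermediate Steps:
A = 130
N = -201110 (N = 130*(-502 - 1045) = 130*(-1547) = -201110)
-301*(-90 + (83 - (-42 + 51))) - N = -301*(-90 + (83 - (-42 + 51))) - 1*(-201110) = -301*(-90 + (83 - 1*9)) + 201110 = -301*(-90 + (83 - 9)) + 201110 = -301*(-90 + 74) + 201110 = -301*(-16) + 201110 = 4816 + 201110 = 205926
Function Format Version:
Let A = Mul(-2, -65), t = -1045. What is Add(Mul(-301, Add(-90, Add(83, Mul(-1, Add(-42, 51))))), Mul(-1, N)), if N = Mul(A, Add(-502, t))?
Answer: 205926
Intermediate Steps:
A = 130
N = -201110 (N = Mul(130, Add(-502, -1045)) = Mul(130, -1547) = -201110)
Add(Mul(-301, Add(-90, Add(83, Mul(-1, Add(-42, 51))))), Mul(-1, N)) = Add(Mul(-301, Add(-90, Add(83, Mul(-1, Add(-42, 51))))), Mul(-1, -201110)) = Add(Mul(-301, Add(-90, Add(83, Mul(-1, 9)))), 201110) = Add(Mul(-301, Add(-90, Add(83, -9))), 201110) = Add(Mul(-301, Add(-90, 74)), 201110) = Add(Mul(-301, -16), 201110) = Add(4816, 201110) = 205926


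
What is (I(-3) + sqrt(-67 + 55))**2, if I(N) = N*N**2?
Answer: 717 - 108*I*sqrt(3) ≈ 717.0 - 187.06*I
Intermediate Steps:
I(N) = N**3
(I(-3) + sqrt(-67 + 55))**2 = ((-3)**3 + sqrt(-67 + 55))**2 = (-27 + sqrt(-12))**2 = (-27 + 2*I*sqrt(3))**2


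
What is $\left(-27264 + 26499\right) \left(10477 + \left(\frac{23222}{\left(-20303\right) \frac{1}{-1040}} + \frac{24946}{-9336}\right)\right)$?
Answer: $- \frac{281885797303395}{31591468} \approx -8.9228 \cdot 10^{6}$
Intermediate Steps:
$\left(-27264 + 26499\right) \left(10477 + \left(\frac{23222}{\left(-20303\right) \frac{1}{-1040}} + \frac{24946}{-9336}\right)\right) = - 765 \left(10477 + \left(\frac{23222}{\left(-20303\right) \left(- \frac{1}{1040}\right)} + 24946 \left(- \frac{1}{9336}\right)\right)\right) = - 765 \left(10477 - \left(\frac{12473}{4668} - \frac{23222}{\frac{20303}{1040}}\right)\right) = - 765 \left(10477 + \left(23222 \cdot \frac{1040}{20303} - \frac{12473}{4668}\right)\right) = - 765 \left(10477 + \left(\frac{24150880}{20303} - \frac{12473}{4668}\right)\right) = - 765 \left(10477 + \frac{112483068521}{94774404}\right) = \left(-765\right) \frac{1105434499229}{94774404} = - \frac{281885797303395}{31591468}$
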